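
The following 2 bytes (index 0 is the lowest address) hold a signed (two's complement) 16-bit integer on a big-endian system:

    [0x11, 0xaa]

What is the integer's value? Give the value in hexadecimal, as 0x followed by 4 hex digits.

0x11AA

Big-endian: lowest address holds the most-significant byte.
The bytes are already most-significant first: 0x11AA.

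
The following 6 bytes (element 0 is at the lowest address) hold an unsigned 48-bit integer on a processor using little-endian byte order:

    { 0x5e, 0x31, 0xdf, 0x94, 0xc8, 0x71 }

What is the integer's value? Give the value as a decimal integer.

125106305053022

Little-endian stores the least-significant byte at the lowest address.
Reassemble most-significant byte first: 71 C8 94 DF 31 5E → 0x71C894DF315E.
0x71C894DF315E = 125106305053022.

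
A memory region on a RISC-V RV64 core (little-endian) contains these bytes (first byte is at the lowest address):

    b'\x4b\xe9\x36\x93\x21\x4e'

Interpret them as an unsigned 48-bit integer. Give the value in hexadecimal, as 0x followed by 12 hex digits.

0x4E219336E94B

In little-endian order the low byte comes first in memory.
Reassemble most-significant byte first: 4E 21 93 36 E9 4B → 0x4E219336E94B.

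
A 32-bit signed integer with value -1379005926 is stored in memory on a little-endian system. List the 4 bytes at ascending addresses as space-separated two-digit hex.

Two's complement of -1379005926 in 32 bits: 1379005926 = 0x5231F5E6; invert → 0xADCE0A19; add 1 → 0xADCE0A1A.
Split into bytes (most-significant first): AD CE 0A 1A.
Little-endian: lowest address holds the least-significant byte.
So at ascending addresses the bytes are 1A 0A CE AD.

1A 0A CE AD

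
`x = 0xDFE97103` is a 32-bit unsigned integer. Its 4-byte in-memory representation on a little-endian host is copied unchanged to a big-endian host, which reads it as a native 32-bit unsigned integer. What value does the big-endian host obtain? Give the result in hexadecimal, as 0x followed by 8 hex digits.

Stored little-endian, the bytes at ascending addresses are 03 71 E9 DF.
Read back as big-endian, the last byte is least significant, giving 0x0371E9DF.

0x0371E9DF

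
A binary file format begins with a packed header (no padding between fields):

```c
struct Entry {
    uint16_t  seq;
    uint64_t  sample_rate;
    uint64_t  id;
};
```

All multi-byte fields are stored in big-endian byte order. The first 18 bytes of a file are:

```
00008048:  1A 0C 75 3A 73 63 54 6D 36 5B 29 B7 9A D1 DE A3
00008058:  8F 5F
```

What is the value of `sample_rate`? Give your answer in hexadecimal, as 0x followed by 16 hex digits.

`sample_rate` follows `seq` (2 bytes), so it starts at byte offset 2 and occupies 8 bytes.
Bytes at offsets 2..9: 75 3A 73 63 54 6D 36 5B.
Big-endian: lowest address holds the most-significant byte.
The bytes are already most-significant first: 0x753A7363546D365B.

0x753A7363546D365B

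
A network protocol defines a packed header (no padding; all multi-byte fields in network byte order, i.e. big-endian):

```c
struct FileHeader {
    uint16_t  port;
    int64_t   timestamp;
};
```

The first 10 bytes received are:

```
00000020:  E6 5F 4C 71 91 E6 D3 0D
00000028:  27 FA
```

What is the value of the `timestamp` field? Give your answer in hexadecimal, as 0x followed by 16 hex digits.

`timestamp` follows `port` (2 bytes), so it starts at byte offset 2 and occupies 8 bytes.
Bytes at offsets 2..9: 4C 71 91 E6 D3 0D 27 FA.
Big-endian: lowest address holds the most-significant byte.
The bytes are already most-significant first: 0x4C7191E6D30D27FA.

0x4C7191E6D30D27FA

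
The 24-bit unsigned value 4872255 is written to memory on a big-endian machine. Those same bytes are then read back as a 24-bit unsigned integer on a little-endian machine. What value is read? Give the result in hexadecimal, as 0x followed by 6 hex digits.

0x3F584A

4872255 in 24-bit hexadecimal is 0x4A583F.
Stored big-endian, the bytes at ascending addresses are 4A 58 3F.
Read back as little-endian, the first byte is least significant, giving 0x3F584A.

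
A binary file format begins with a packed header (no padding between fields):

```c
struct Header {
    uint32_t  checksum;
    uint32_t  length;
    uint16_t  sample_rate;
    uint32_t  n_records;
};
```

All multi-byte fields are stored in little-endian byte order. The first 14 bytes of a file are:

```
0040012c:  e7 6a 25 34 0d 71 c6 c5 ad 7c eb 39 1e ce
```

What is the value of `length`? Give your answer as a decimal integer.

`length` follows `checksum` (4 bytes), so it starts at byte offset 4 and occupies 4 bytes.
Bytes at offsets 4..7: 0D 71 C6 C5.
Little-endian stores the least-significant byte at the lowest address.
Reassemble most-significant byte first: C5 C6 71 0D → 0xC5C6710D.
0xC5C6710D = 3318116621.

3318116621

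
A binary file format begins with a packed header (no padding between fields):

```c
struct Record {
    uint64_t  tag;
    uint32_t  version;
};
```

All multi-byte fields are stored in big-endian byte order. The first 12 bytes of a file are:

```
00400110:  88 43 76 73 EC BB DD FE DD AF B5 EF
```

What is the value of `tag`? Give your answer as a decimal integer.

9818821852862864894

`tag` is the first field, at byte offset 0, occupying 8 bytes.
Bytes at offsets 0..7: 88 43 76 73 EC BB DD FE.
In big-endian order the high byte comes first in memory.
The bytes are already most-significant first: 0x88437673ECBBDDFE.
0x88437673ECBBDDFE = 9818821852862864894.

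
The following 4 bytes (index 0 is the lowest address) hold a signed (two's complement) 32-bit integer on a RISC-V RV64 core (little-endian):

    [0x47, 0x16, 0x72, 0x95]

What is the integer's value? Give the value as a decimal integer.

Little-endian stores the least-significant byte at the lowest address.
Reassemble most-significant byte first: 95 72 16 47 → 0x95721647.
Top bit is set, so as a signed 32-bit value this is 0x95721647 − 2^32 = -1787685305.

-1787685305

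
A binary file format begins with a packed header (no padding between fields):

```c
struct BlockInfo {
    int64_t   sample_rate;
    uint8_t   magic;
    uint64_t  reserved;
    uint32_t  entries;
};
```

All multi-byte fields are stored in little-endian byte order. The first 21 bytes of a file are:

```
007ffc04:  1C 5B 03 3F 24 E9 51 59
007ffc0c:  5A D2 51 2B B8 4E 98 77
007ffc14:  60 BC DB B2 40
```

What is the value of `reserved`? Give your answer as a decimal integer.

6951192013734367698

`reserved` follows `sample_rate` (8 B), `magic` (1 B), so it starts at offset 8 + 1 = 9 and occupies 8 bytes.
Bytes at offsets 9..16: D2 51 2B B8 4E 98 77 60.
Little-endian stores the least-significant byte at the lowest address.
Reassemble most-significant byte first: 60 77 98 4E B8 2B 51 D2 → 0x6077984EB82B51D2.
0x6077984EB82B51D2 = 6951192013734367698.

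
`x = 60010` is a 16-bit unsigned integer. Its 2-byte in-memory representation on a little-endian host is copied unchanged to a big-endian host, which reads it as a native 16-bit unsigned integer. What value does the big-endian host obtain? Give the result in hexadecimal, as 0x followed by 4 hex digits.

0x6AEA

60010 in 16-bit hexadecimal is 0xEA6A.
Stored little-endian, the bytes at ascending addresses are 6A EA.
Read back as big-endian, the last byte is least significant, giving 0x6AEA.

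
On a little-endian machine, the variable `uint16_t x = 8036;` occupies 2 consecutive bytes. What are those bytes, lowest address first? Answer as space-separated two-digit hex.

8036 in hexadecimal, padded to 16 bits, is 0x1F64.
Split into bytes (most-significant first): 1F 64.
Little-endian: lowest address holds the least-significant byte.
So at ascending addresses the bytes are 64 1F.

64 1F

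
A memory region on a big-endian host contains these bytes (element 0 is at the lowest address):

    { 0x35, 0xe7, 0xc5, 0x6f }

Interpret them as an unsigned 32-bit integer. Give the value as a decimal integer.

904381807

In big-endian order the high byte comes first in memory.
The bytes are already most-significant first: 0x35E7C56F.
0x35E7C56F = 904381807.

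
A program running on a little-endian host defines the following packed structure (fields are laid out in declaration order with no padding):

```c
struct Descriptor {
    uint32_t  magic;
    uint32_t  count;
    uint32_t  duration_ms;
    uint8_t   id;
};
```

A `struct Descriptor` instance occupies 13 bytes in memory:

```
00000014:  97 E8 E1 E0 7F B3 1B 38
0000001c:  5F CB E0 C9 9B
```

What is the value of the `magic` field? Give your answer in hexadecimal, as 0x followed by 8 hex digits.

0xE0E1E897

`magic` is the first field, at byte offset 0, occupying 4 bytes.
Bytes at offsets 0..3: 97 E8 E1 E0.
Little-endian stores the least-significant byte at the lowest address.
Reassemble most-significant byte first: E0 E1 E8 97 → 0xE0E1E897.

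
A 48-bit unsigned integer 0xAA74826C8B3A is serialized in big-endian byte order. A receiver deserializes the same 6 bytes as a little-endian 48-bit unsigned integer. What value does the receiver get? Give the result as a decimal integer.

64370495354026

Stored big-endian, the bytes at ascending addresses are AA 74 82 6C 8B 3A.
Read back as little-endian, the first byte is least significant, giving 0x3A8B6C8274AA.
0x3A8B6C8274AA = 64370495354026.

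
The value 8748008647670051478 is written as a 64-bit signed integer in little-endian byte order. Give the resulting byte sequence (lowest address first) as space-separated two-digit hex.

8748008647670051478 in hexadecimal, padded to 64 bits, is 0x79672B84206B3296.
Split into bytes (most-significant first): 79 67 2B 84 20 6B 32 96.
Little-endian: lowest address holds the least-significant byte.
So at ascending addresses the bytes are 96 32 6B 20 84 2B 67 79.

96 32 6B 20 84 2B 67 79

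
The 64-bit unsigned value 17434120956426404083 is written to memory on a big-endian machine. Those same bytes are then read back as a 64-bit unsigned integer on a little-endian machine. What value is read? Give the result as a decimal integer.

17434120956426404083 in 64-bit hexadecimal is 0xF1F270A3D2FD40F3.
Stored big-endian, the bytes at ascending addresses are F1 F2 70 A3 D2 FD 40 F3.
Read back as little-endian, the first byte is least significant, giving 0xF340FDD2A370F2F1.
0xF340FDD2A370F2F1 = 17528288830853018353.

17528288830853018353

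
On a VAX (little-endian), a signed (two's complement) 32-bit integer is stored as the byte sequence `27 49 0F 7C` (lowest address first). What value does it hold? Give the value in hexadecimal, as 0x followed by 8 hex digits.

Little-endian stores the least-significant byte at the lowest address.
Reassemble most-significant byte first: 7C 0F 49 27 → 0x7C0F4927.

0x7C0F4927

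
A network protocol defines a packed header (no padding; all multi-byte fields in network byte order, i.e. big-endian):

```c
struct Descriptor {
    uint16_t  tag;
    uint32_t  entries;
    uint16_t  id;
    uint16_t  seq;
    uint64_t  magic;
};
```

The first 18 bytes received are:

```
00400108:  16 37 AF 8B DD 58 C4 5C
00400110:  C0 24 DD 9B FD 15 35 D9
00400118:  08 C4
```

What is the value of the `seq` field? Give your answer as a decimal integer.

`seq` follows `tag` (2 B), `entries` (4 B), `id` (2 B), so it starts at offset 2 + 4 + 2 = 8 and occupies 2 bytes.
Bytes at offsets 8..9: C0 24.
Big-endian stores the most-significant byte at the lowest address.
The bytes are already most-significant first: 0xC024.
0xC024 = 49188.

49188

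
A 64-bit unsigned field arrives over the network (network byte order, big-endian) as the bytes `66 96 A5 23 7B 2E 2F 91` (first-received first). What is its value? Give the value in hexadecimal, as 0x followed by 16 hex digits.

Big-endian stores the most-significant byte at the lowest address.
The bytes are already most-significant first: 0x6696A5237B2E2F91.

0x6696A5237B2E2F91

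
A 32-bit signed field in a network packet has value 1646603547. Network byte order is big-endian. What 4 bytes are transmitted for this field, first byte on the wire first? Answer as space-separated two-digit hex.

1646603547 in hexadecimal, padded to 32 bits, is 0x62252D1B.
Split into bytes (most-significant first): 62 25 2D 1B.
Big-endian stores the most-significant byte at the lowest address.
So the memory order matches the most-significant-first order: 62 25 2D 1B.

62 25 2D 1B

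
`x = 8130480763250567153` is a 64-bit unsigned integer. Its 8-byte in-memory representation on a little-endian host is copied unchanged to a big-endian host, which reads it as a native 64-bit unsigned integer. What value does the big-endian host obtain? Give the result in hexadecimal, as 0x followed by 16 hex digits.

8130480763250567153 in 64-bit hexadecimal is 0x70D5452D52B267F1.
Stored little-endian, the bytes at ascending addresses are F1 67 B2 52 2D 45 D5 70.
Read back as big-endian, the last byte is least significant, giving 0xF167B2522D45D570.

0xF167B2522D45D570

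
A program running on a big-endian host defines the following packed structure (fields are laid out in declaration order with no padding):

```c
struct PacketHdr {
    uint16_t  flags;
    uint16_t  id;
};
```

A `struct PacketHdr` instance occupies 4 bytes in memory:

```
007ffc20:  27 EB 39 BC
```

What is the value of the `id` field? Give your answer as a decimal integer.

`id` follows `flags` (2 bytes), so it starts at byte offset 2 and occupies 2 bytes.
Bytes at offsets 2..3: 39 BC.
In big-endian order the high byte comes first in memory.
The bytes are already most-significant first: 0x39BC.
0x39BC = 14780.

14780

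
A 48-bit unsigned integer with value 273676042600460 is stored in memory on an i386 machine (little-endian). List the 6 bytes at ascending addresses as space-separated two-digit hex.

273676042600460 in hexadecimal, padded to 48 bits, is 0xF8E82B4D800C.
Split into bytes (most-significant first): F8 E8 2B 4D 80 0C.
In little-endian order the low byte comes first in memory.
So at ascending addresses the bytes are 0C 80 4D 2B E8 F8.

0C 80 4D 2B E8 F8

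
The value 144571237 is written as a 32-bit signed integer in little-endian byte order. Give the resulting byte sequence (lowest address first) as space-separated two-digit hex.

65 FB 9D 08

144571237 in hexadecimal, padded to 32 bits, is 0x089DFB65.
Split into bytes (most-significant first): 08 9D FB 65.
In little-endian order the low byte comes first in memory.
So at ascending addresses the bytes are 65 FB 9D 08.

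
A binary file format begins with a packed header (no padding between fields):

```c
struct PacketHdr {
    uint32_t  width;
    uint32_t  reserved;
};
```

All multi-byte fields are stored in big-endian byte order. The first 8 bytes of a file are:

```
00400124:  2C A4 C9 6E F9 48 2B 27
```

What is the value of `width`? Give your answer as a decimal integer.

748996974

`width` is the first field, at byte offset 0, occupying 4 bytes.
Bytes at offsets 0..3: 2C A4 C9 6E.
Big-endian stores the most-significant byte at the lowest address.
The bytes are already most-significant first: 0x2CA4C96E.
0x2CA4C96E = 748996974.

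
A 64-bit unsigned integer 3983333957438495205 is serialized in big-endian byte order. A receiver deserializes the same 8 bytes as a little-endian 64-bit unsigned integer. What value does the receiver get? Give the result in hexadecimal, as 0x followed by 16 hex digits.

3983333957438495205 in 64-bit hexadecimal is 0x3747A52132DF59E5.
Stored big-endian, the bytes at ascending addresses are 37 47 A5 21 32 DF 59 E5.
Read back as little-endian, the first byte is least significant, giving 0xE559DF3221A54737.

0xE559DF3221A54737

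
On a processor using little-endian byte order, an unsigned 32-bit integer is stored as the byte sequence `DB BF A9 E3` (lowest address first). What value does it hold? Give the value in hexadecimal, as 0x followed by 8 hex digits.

0xE3A9BFDB

In little-endian order the low byte comes first in memory.
Reassemble most-significant byte first: E3 A9 BF DB → 0xE3A9BFDB.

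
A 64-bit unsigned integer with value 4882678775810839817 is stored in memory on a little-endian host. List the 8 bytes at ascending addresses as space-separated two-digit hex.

4882678775810839817 in hexadecimal, padded to 64 bits, is 0x43C2C27A208B5509.
Split into bytes (most-significant first): 43 C2 C2 7A 20 8B 55 09.
Little-endian: lowest address holds the least-significant byte.
So at ascending addresses the bytes are 09 55 8B 20 7A C2 C2 43.

09 55 8B 20 7A C2 C2 43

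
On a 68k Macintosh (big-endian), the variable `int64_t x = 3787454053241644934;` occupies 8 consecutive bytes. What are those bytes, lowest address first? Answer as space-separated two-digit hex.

34 8F BD 65 06 94 E7 86

3787454053241644934 in hexadecimal, padded to 64 bits, is 0x348FBD650694E786.
Split into bytes (most-significant first): 34 8F BD 65 06 94 E7 86.
In big-endian order the high byte comes first in memory.
So the memory order matches the most-significant-first order: 34 8F BD 65 06 94 E7 86.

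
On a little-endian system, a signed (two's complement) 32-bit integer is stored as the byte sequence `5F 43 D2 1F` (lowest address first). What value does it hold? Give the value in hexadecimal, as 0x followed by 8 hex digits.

0x1FD2435F

In little-endian order the low byte comes first in memory.
Reassemble most-significant byte first: 1F D2 43 5F → 0x1FD2435F.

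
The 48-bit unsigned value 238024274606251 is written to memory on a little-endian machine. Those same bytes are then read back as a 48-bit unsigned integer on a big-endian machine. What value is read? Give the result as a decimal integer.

189083072101336

238024274606251 in 48-bit hexadecimal is 0xD87B5855F8AB.
Stored little-endian, the bytes at ascending addresses are AB F8 55 58 7B D8.
Read back as big-endian, the last byte is least significant, giving 0xABF855587BD8.
0xABF855587BD8 = 189083072101336.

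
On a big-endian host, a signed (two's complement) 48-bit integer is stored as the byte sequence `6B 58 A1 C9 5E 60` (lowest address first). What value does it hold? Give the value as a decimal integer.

Big-endian: lowest address holds the most-significant byte.
The bytes are already most-significant first: 0x6B58A1C95E60.
0x6B58A1C95E60 = 118028415622752.

118028415622752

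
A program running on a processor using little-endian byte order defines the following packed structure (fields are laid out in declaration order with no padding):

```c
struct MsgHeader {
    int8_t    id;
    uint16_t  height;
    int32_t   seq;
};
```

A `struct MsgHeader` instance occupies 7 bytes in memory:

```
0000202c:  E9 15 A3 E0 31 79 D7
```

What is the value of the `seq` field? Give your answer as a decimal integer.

`seq` follows `id` (1 B), `height` (2 B), so it starts at offset 1 + 2 = 3 and occupies 4 bytes.
Bytes at offsets 3..6: E0 31 79 D7.
Little-endian: lowest address holds the least-significant byte.
Reassemble most-significant byte first: D7 79 31 E0 → 0xD77931E0.
Top bit is set, so as a signed 32-bit value this is 0xD77931E0 − 2^32 = -679923232.

-679923232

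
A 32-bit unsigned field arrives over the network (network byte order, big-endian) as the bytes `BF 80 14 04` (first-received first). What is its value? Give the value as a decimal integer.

Big-endian stores the most-significant byte at the lowest address.
The bytes are already most-significant first: 0xBF801404.
0xBF801404 = 3212841988.

3212841988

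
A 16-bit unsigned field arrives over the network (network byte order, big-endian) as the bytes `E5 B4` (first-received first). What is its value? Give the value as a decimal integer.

58804

Big-endian: lowest address holds the most-significant byte.
The bytes are already most-significant first: 0xE5B4.
0xE5B4 = 58804.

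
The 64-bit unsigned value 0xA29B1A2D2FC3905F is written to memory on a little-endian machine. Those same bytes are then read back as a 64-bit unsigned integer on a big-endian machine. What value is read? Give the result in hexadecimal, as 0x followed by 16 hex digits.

0x5F90C32F2D1A9BA2

Stored little-endian, the bytes at ascending addresses are 5F 90 C3 2F 2D 1A 9B A2.
Read back as big-endian, the last byte is least significant, giving 0x5F90C32F2D1A9BA2.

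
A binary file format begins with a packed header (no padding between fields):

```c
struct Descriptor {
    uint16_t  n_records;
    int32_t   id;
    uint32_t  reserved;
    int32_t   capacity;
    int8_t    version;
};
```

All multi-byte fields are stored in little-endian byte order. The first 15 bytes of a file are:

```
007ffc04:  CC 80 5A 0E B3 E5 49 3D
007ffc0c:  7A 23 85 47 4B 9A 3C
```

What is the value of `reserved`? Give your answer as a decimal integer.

`reserved` follows `n_records` (2 B), `id` (4 B), so it starts at offset 2 + 4 = 6 and occupies 4 bytes.
Bytes at offsets 6..9: 49 3D 7A 23.
Little-endian stores the least-significant byte at the lowest address.
Reassemble most-significant byte first: 23 7A 3D 49 → 0x237A3D49.
0x237A3D49 = 595213641.

595213641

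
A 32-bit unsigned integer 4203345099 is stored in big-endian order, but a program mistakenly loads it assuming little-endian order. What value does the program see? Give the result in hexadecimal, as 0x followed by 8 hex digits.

4203345099 in 32-bit hexadecimal is 0xFA89F4CB.
Stored big-endian, the bytes at ascending addresses are FA 89 F4 CB.
Read back as little-endian, the first byte is least significant, giving 0xCBF489FA.

0xCBF489FA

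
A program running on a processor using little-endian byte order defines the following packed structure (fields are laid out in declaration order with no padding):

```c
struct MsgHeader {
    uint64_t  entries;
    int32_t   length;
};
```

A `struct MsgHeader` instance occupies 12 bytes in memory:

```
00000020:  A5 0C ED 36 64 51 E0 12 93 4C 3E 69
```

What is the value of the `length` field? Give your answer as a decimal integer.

1765690515

`length` follows `entries` (8 bytes), so it starts at byte offset 8 and occupies 4 bytes.
Bytes at offsets 8..11: 93 4C 3E 69.
Little-endian stores the least-significant byte at the lowest address.
Reassemble most-significant byte first: 69 3E 4C 93 → 0x693E4C93.
0x693E4C93 = 1765690515.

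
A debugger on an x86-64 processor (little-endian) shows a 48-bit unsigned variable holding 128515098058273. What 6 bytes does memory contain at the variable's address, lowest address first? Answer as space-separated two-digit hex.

128515098058273 in hexadecimal, padded to 48 bits, is 0x74E240C49E21.
Split into bytes (most-significant first): 74 E2 40 C4 9E 21.
Little-endian: lowest address holds the least-significant byte.
So at ascending addresses the bytes are 21 9E C4 40 E2 74.

21 9E C4 40 E2 74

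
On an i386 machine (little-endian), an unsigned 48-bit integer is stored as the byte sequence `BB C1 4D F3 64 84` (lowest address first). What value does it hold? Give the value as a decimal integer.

In little-endian order the low byte comes first in memory.
Reassemble most-significant byte first: 84 64 F3 4D C1 BB → 0x8464F34DC1BB.
0x8464F34DC1BB = 145569113555387.

145569113555387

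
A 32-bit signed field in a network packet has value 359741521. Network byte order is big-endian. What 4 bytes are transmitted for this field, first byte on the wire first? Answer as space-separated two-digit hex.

15 71 38 51

359741521 in hexadecimal, padded to 32 bits, is 0x15713851.
Split into bytes (most-significant first): 15 71 38 51.
Big-endian: lowest address holds the most-significant byte.
So the memory order matches the most-significant-first order: 15 71 38 51.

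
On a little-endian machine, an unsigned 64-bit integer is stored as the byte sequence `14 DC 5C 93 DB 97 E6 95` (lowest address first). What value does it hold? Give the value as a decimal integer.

10801487725620681748

In little-endian order the low byte comes first in memory.
Reassemble most-significant byte first: 95 E6 97 DB 93 5C DC 14 → 0x95E697DB935CDC14.
0x95E697DB935CDC14 = 10801487725620681748.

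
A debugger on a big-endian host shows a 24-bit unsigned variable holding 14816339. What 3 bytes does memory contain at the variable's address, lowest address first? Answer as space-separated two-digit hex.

E2 14 53

14816339 in hexadecimal, padded to 24 bits, is 0xE21453.
Split into bytes (most-significant first): E2 14 53.
Big-endian: lowest address holds the most-significant byte.
So the memory order matches the most-significant-first order: E2 14 53.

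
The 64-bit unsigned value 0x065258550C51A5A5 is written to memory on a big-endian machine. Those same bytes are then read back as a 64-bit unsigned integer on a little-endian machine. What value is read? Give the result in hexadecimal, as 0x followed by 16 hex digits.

Stored big-endian, the bytes at ascending addresses are 06 52 58 55 0C 51 A5 A5.
Read back as little-endian, the first byte is least significant, giving 0xA5A5510C55585206.

0xA5A5510C55585206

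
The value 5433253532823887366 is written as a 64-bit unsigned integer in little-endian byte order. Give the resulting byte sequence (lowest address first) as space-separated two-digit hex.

06 9E 9A 2E 4D CB 66 4B

5433253532823887366 in hexadecimal, padded to 64 bits, is 0x4B66CB4D2E9A9E06.
Split into bytes (most-significant first): 4B 66 CB 4D 2E 9A 9E 06.
In little-endian order the low byte comes first in memory.
So at ascending addresses the bytes are 06 9E 9A 2E 4D CB 66 4B.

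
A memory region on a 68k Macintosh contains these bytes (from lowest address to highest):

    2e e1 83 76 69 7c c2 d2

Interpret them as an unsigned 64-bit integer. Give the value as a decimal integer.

In big-endian order the high byte comes first in memory.
The bytes are already most-significant first: 0x2EE18376697CC2D2.
0x2EE18376697CC2D2 = 3378125740103746258.

3378125740103746258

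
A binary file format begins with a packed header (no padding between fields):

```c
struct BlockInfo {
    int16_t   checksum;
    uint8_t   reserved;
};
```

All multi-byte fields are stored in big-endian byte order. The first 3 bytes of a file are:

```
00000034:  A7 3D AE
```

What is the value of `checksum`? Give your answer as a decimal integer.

`checksum` is the first field, at byte offset 0, occupying 2 bytes.
Bytes at offsets 0..1: A7 3D.
Big-endian stores the most-significant byte at the lowest address.
The bytes are already most-significant first: 0xA73D.
Top bit is set, so as a signed 16-bit value this is 0xA73D − 2^16 = -22723.

-22723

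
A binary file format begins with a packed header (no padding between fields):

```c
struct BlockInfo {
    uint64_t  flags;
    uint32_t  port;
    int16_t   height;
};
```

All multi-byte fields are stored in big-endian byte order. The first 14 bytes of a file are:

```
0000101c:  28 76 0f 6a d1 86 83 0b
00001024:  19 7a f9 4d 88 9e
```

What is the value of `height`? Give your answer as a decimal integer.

-30562

`height` follows `flags` (8 B), `port` (4 B), so it starts at offset 8 + 4 = 12 and occupies 2 bytes.
Bytes at offsets 12..13: 88 9E.
Big-endian stores the most-significant byte at the lowest address.
The bytes are already most-significant first: 0x889E.
Top bit is set, so as a signed 16-bit value this is 0x889E − 2^16 = -30562.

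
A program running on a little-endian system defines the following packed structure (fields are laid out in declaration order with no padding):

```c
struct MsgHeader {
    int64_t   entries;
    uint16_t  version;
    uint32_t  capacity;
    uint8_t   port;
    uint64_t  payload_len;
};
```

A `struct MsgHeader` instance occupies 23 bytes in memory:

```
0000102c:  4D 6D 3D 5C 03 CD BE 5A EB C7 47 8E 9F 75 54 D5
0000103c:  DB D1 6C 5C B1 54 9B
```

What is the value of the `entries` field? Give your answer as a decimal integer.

`entries` is the first field, at byte offset 0, occupying 8 bytes.
Bytes at offsets 0..7: 4D 6D 3D 5C 03 CD BE 5A.
In little-endian order the low byte comes first in memory.
Reassemble most-significant byte first: 5A BE CD 03 5C 3D 6D 4D → 0x5ABECD035C3D6D4D.
0x5ABECD035C3D6D4D = 6538889123304664397.

6538889123304664397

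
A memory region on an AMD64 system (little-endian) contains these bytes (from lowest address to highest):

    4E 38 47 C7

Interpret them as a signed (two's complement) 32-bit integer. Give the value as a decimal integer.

Little-endian: lowest address holds the least-significant byte.
Reassemble most-significant byte first: C7 47 38 4E → 0xC747384E.
Top bit is set, so as a signed 32-bit value this is 0xC747384E − 2^32 = -951633842.

-951633842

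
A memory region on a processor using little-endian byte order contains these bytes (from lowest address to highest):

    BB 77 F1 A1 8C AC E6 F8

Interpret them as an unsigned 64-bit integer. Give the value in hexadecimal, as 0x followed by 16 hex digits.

In little-endian order the low byte comes first in memory.
Reassemble most-significant byte first: F8 E6 AC 8C A1 F1 77 BB → 0xF8E6AC8CA1F177BB.

0xF8E6AC8CA1F177BB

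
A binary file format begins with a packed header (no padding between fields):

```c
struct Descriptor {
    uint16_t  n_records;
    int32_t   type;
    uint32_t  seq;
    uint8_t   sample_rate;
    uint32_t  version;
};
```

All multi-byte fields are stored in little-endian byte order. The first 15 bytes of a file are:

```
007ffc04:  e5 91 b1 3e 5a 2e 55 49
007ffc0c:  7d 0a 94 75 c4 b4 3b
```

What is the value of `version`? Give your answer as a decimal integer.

1001702517

`version` follows `n_records` (2 B), `type` (4 B), `seq` (4 B), `sample_rate` (1 B), so it starts at offset 2 + 4 + 4 + 1 = 11 and occupies 4 bytes.
Bytes at offsets 11..14: 75 C4 B4 3B.
In little-endian order the low byte comes first in memory.
Reassemble most-significant byte first: 3B B4 C4 75 → 0x3BB4C475.
0x3BB4C475 = 1001702517.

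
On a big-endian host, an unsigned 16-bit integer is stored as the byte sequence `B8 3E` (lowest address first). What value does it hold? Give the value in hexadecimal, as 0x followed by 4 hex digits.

Big-endian: lowest address holds the most-significant byte.
The bytes are already most-significant first: 0xB83E.

0xB83E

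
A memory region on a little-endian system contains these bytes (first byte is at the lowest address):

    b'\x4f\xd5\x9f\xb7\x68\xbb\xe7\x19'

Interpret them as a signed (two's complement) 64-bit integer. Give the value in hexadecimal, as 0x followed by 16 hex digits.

Little-endian: lowest address holds the least-significant byte.
Reassemble most-significant byte first: 19 E7 BB 68 B7 9F D5 4F → 0x19E7BB68B79FD54F.

0x19E7BB68B79FD54F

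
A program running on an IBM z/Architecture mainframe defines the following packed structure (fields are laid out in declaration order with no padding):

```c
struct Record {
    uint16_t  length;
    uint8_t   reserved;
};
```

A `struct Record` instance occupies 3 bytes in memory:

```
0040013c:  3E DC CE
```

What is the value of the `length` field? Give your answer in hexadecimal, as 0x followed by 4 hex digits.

0x3EDC

`length` is the first field, at byte offset 0, occupying 2 bytes.
Bytes at offsets 0..1: 3E DC.
Big-endian: lowest address holds the most-significant byte.
The bytes are already most-significant first: 0x3EDC.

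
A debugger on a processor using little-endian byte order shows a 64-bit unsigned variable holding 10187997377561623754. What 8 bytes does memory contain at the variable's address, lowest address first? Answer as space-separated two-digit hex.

CA FC 2B F6 A2 09 63 8D

10187997377561623754 in hexadecimal, padded to 64 bits, is 0x8D6309A2F62BFCCA.
Split into bytes (most-significant first): 8D 63 09 A2 F6 2B FC CA.
Little-endian stores the least-significant byte at the lowest address.
So at ascending addresses the bytes are CA FC 2B F6 A2 09 63 8D.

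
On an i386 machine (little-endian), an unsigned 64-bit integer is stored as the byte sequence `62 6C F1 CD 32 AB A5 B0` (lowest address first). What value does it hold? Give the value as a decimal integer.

Little-endian: lowest address holds the least-significant byte.
Reassemble most-significant byte first: B0 A5 AB 32 CD F1 6C 62 → 0xB0A5AB32CDF16C62.
0xB0A5AB32CDF16C62 = 12728768156524440674.

12728768156524440674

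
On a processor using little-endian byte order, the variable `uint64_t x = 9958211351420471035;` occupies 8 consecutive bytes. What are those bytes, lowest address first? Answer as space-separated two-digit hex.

9958211351420471035 in hexadecimal, padded to 64 bits, is 0x8A32AC7697AE06FB.
Split into bytes (most-significant first): 8A 32 AC 76 97 AE 06 FB.
In little-endian order the low byte comes first in memory.
So at ascending addresses the bytes are FB 06 AE 97 76 AC 32 8A.

FB 06 AE 97 76 AC 32 8A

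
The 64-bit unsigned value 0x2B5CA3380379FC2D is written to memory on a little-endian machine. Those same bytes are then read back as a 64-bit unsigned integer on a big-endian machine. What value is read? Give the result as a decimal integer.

3313656480579935275

Stored little-endian, the bytes at ascending addresses are 2D FC 79 03 38 A3 5C 2B.
Read back as big-endian, the last byte is least significant, giving 0x2DFC790338A35C2B.
0x2DFC790338A35C2B = 3313656480579935275.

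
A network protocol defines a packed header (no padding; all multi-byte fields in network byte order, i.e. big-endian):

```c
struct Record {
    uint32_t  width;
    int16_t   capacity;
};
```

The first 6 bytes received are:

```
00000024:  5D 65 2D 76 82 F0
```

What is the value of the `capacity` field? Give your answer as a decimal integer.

`capacity` follows `width` (4 bytes), so it starts at byte offset 4 and occupies 2 bytes.
Bytes at offsets 4..5: 82 F0.
Big-endian stores the most-significant byte at the lowest address.
The bytes are already most-significant first: 0x82F0.
Top bit is set, so as a signed 16-bit value this is 0x82F0 − 2^16 = -32016.

-32016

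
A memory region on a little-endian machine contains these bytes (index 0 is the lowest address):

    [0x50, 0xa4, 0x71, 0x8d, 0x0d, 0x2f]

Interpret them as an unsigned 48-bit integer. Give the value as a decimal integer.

In little-endian order the low byte comes first in memory.
Reassemble most-significant byte first: 2F 0D 8D 71 A4 50 → 0x2F0D8D71A450.
0x2F0D8D71A450 = 51735254115408.

51735254115408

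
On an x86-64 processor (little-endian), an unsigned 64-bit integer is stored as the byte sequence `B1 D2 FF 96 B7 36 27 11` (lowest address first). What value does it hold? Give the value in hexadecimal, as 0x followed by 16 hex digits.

0x112736B796FFD2B1

Little-endian stores the least-significant byte at the lowest address.
Reassemble most-significant byte first: 11 27 36 B7 96 FF D2 B1 → 0x112736B796FFD2B1.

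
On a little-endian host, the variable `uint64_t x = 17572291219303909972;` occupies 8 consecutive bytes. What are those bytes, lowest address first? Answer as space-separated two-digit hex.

17572291219303909972 in hexadecimal, padded to 64 bits, is 0xF3DD51C310534A54.
Split into bytes (most-significant first): F3 DD 51 C3 10 53 4A 54.
Little-endian: lowest address holds the least-significant byte.
So at ascending addresses the bytes are 54 4A 53 10 C3 51 DD F3.

54 4A 53 10 C3 51 DD F3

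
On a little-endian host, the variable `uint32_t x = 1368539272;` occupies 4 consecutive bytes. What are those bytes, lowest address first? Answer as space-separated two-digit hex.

88 40 92 51

1368539272 in hexadecimal, padded to 32 bits, is 0x51924088.
Split into bytes (most-significant first): 51 92 40 88.
In little-endian order the low byte comes first in memory.
So at ascending addresses the bytes are 88 40 92 51.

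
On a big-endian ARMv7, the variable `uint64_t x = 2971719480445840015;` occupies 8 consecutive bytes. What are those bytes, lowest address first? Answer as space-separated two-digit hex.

2971719480445840015 in hexadecimal, padded to 64 bits, is 0x293DAB1F64152A8F.
Split into bytes (most-significant first): 29 3D AB 1F 64 15 2A 8F.
Big-endian: lowest address holds the most-significant byte.
So the memory order matches the most-significant-first order: 29 3D AB 1F 64 15 2A 8F.

29 3D AB 1F 64 15 2A 8F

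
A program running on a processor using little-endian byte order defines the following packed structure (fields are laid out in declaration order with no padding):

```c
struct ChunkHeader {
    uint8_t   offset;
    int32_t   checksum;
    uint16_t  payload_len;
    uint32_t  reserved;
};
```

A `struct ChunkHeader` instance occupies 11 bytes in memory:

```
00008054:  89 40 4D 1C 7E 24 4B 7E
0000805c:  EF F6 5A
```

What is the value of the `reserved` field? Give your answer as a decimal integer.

1526132606

`reserved` follows `offset` (1 B), `checksum` (4 B), `payload_len` (2 B), so it starts at offset 1 + 4 + 2 = 7 and occupies 4 bytes.
Bytes at offsets 7..10: 7E EF F6 5A.
Little-endian stores the least-significant byte at the lowest address.
Reassemble most-significant byte first: 5A F6 EF 7E → 0x5AF6EF7E.
0x5AF6EF7E = 1526132606.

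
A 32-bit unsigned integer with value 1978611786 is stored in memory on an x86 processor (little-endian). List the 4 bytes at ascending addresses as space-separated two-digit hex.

1978611786 in hexadecimal, padded to 32 bits, is 0x75EF384A.
Split into bytes (most-significant first): 75 EF 38 4A.
Little-endian stores the least-significant byte at the lowest address.
So at ascending addresses the bytes are 4A 38 EF 75.

4A 38 EF 75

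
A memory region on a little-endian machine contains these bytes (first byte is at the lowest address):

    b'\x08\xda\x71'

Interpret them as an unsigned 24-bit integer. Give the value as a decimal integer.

In little-endian order the low byte comes first in memory.
Reassemble most-significant byte first: 71 DA 08 → 0x71DA08.
0x71DA08 = 7461384.

7461384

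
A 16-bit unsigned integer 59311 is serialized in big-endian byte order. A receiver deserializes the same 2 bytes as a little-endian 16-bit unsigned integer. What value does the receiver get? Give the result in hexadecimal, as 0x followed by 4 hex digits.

0xAFE7

59311 in 16-bit hexadecimal is 0xE7AF.
Stored big-endian, the bytes at ascending addresses are E7 AF.
Read back as little-endian, the first byte is least significant, giving 0xAFE7.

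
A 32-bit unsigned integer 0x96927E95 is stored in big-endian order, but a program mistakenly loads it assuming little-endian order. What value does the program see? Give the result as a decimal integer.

2508100246

Stored big-endian, the bytes at ascending addresses are 96 92 7E 95.
Read back as little-endian, the first byte is least significant, giving 0x957E9296.
0x957E9296 = 2508100246.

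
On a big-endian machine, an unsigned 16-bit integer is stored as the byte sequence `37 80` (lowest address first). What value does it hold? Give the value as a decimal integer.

14208

In big-endian order the high byte comes first in memory.
The bytes are already most-significant first: 0x3780.
0x3780 = 14208.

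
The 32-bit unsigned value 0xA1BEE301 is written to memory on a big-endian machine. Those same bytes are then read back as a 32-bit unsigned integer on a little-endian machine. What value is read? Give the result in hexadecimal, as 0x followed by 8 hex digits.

0x01E3BEA1

Stored big-endian, the bytes at ascending addresses are A1 BE E3 01.
Read back as little-endian, the first byte is least significant, giving 0x01E3BEA1.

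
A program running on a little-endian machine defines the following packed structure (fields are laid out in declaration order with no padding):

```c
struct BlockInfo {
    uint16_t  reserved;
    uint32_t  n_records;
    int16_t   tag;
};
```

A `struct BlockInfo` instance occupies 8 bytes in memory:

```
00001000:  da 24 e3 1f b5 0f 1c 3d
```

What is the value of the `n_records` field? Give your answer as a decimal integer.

263528419

`n_records` follows `reserved` (2 bytes), so it starts at byte offset 2 and occupies 4 bytes.
Bytes at offsets 2..5: E3 1F B5 0F.
Little-endian stores the least-significant byte at the lowest address.
Reassemble most-significant byte first: 0F B5 1F E3 → 0x0FB51FE3.
0x0FB51FE3 = 263528419.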